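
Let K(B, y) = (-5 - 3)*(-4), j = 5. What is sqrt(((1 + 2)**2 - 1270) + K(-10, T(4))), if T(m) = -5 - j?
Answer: I*sqrt(1229) ≈ 35.057*I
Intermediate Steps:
T(m) = -10 (T(m) = -5 - 1*5 = -5 - 5 = -10)
K(B, y) = 32 (K(B, y) = -8*(-4) = 32)
sqrt(((1 + 2)**2 - 1270) + K(-10, T(4))) = sqrt(((1 + 2)**2 - 1270) + 32) = sqrt((3**2 - 1270) + 32) = sqrt((9 - 1270) + 32) = sqrt(-1261 + 32) = sqrt(-1229) = I*sqrt(1229)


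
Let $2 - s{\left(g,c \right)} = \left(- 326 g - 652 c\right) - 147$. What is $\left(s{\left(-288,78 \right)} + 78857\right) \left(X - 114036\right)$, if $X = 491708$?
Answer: $13586372528$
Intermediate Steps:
$s{\left(g,c \right)} = 149 + 326 g + 652 c$ ($s{\left(g,c \right)} = 2 - \left(\left(- 326 g - 652 c\right) - 147\right) = 2 - \left(\left(- 652 c - 326 g\right) - 147\right) = 2 - \left(-147 - 652 c - 326 g\right) = 2 + \left(147 + 326 g + 652 c\right) = 149 + 326 g + 652 c$)
$\left(s{\left(-288,78 \right)} + 78857\right) \left(X - 114036\right) = \left(\left(149 + 326 \left(-288\right) + 652 \cdot 78\right) + 78857\right) \left(491708 - 114036\right) = \left(\left(149 - 93888 + 50856\right) + 78857\right) \left(491708 - 114036\right) = \left(-42883 + 78857\right) 377672 = 35974 \cdot 377672 = 13586372528$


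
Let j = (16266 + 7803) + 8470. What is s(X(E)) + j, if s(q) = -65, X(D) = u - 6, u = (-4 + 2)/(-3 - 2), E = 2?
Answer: 32474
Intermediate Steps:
j = 32539 (j = 24069 + 8470 = 32539)
u = 2/5 (u = -2/(-5) = -2*(-1/5) = 2/5 ≈ 0.40000)
X(D) = -28/5 (X(D) = 2/5 - 6 = -28/5)
s(X(E)) + j = -65 + 32539 = 32474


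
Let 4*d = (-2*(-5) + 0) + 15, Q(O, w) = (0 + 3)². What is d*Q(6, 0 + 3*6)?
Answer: 225/4 ≈ 56.250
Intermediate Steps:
Q(O, w) = 9 (Q(O, w) = 3² = 9)
d = 25/4 (d = ((-2*(-5) + 0) + 15)/4 = ((10 + 0) + 15)/4 = (10 + 15)/4 = (¼)*25 = 25/4 ≈ 6.2500)
d*Q(6, 0 + 3*6) = (25/4)*9 = 225/4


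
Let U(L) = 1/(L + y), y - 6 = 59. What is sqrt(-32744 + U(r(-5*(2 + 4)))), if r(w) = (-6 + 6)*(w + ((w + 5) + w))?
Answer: I*sqrt(138343335)/65 ≈ 180.95*I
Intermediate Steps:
y = 65 (y = 6 + 59 = 65)
r(w) = 0 (r(w) = 0*(w + ((5 + w) + w)) = 0*(w + (5 + 2*w)) = 0*(5 + 3*w) = 0)
U(L) = 1/(65 + L) (U(L) = 1/(L + 65) = 1/(65 + L))
sqrt(-32744 + U(r(-5*(2 + 4)))) = sqrt(-32744 + 1/(65 + 0)) = sqrt(-32744 + 1/65) = sqrt(-2128359/65) = I*sqrt(138343335)/65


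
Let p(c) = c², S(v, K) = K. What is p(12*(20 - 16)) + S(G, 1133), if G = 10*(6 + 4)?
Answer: 3437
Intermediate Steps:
G = 100 (G = 10*10 = 100)
p(12*(20 - 16)) + S(G, 1133) = (12*(20 - 16))² + 1133 = (12*4)² + 1133 = 48² + 1133 = 2304 + 1133 = 3437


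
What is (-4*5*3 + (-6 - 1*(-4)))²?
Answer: 3844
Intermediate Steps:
(-4*5*3 + (-6 - 1*(-4)))² = (-20*3 + (-6 + 4))² = (-60 - 2)² = (-62)² = 3844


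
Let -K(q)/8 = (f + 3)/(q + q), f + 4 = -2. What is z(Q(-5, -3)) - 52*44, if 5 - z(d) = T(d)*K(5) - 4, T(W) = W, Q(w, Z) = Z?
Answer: -11359/5 ≈ -2271.8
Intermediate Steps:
f = -6 (f = -4 - 2 = -6)
K(q) = 12/q (K(q) = -8*(-6 + 3)/(q + q) = -(-24)/(2*q) = -(-24)*1/(2*q) = -(-12)/q = 12/q)
z(d) = 9 - 12*d/5 (z(d) = 5 - (d*(12/5) - 4) = 5 - (12*d/5 - 4) = 5 - (-4 + 12*d/5) = 5 + (4 - 12*d/5) = 9 - 12*d/5)
z(Q(-5, -3)) - 52*44 = (9 - 12/5*(-3)) - 52*44 = (9 + 36/5) - 2288 = 81/5 - 2288 = -11359/5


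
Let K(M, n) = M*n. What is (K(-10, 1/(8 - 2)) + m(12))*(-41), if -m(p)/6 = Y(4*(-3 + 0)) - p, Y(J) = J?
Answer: -17507/3 ≈ -5835.7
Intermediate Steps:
m(p) = 72 + 6*p (m(p) = -6*(4*(-3 + 0) - p) = -6*(4*(-3) - p) = -6*(-12 - p) = 72 + 6*p)
(K(-10, 1/(8 - 2)) + m(12))*(-41) = (-10/(8 - 2) + (72 + 6*12))*(-41) = (-10/6 + (72 + 72))*(-41) = (-10*1/6 + 144)*(-41) = (-5/3 + 144)*(-41) = (427/3)*(-41) = -17507/3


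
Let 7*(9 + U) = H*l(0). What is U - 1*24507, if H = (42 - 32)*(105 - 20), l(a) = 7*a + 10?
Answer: -163112/7 ≈ -23302.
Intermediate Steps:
l(a) = 10 + 7*a
H = 850 (H = 10*85 = 850)
U = 8437/7 (U = -9 + (850*(10 + 7*0))/7 = -9 + (850*(10 + 0))/7 = -9 + (850*10)/7 = -9 + (1/7)*8500 = -9 + 8500/7 = 8437/7 ≈ 1205.3)
U - 1*24507 = 8437/7 - 1*24507 = 8437/7 - 24507 = -163112/7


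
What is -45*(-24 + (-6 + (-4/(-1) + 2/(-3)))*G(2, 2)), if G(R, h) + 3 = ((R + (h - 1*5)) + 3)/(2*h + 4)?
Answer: 750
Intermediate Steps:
G(R, h) = -3 + (-2 + R + h)/(4 + 2*h) (G(R, h) = -3 + ((R + (h - 1*5)) + 3)/(2*h + 4) = -3 + ((R + (h - 5)) + 3)/(4 + 2*h) = -3 + ((R + (-5 + h)) + 3)/(4 + 2*h) = -3 + ((-5 + R + h) + 3)/(4 + 2*h) = -3 + (-2 + R + h)/(4 + 2*h))
-45*(-24 + (-6 + (-4/(-1) + 2/(-3)))*G(2, 2)) = -45*(-24 + (-6 + (-4/(-1) + 2/(-3)))*((-14 + 2 - 5*2)/(2*(2 + 2)))) = -45*(-24 + (-6 + (-4*(-1) + 2*(-1/3)))*((1/2)*(-14 + 2 - 10)/4)) = -45*(-24 + (-6 + (4 - 2/3))*((1/2)*(1/4)*(-22))) = -45*(-24 + (-6 + 10/3)*(-11/4)) = -45*(-24 - 8/3*(-11/4)) = -45*(-24 + 22/3) = -45*(-50/3) = 750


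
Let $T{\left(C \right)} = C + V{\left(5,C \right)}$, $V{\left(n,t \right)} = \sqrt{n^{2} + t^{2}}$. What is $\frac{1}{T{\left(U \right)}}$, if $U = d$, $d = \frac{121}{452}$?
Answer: $- \frac{121}{11300} + \frac{\sqrt{5122241}}{11300} \approx 0.18958$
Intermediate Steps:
$d = \frac{121}{452}$ ($d = 121 \cdot \frac{1}{452} = \frac{121}{452} \approx 0.2677$)
$U = \frac{121}{452} \approx 0.2677$
$T{\left(C \right)} = C + \sqrt{25 + C^{2}}$ ($T{\left(C \right)} = C + \sqrt{5^{2} + C^{2}} = C + \sqrt{25 + C^{2}}$)
$\frac{1}{T{\left(U \right)}} = \frac{1}{\frac{121}{452} + \sqrt{25 + \left(\frac{121}{452}\right)^{2}}} = \frac{1}{\frac{121}{452} + \sqrt{25 + \frac{14641}{204304}}} = \frac{1}{\frac{121}{452} + \sqrt{\frac{5122241}{204304}}} = \frac{1}{\frac{121}{452} + \frac{\sqrt{5122241}}{452}}$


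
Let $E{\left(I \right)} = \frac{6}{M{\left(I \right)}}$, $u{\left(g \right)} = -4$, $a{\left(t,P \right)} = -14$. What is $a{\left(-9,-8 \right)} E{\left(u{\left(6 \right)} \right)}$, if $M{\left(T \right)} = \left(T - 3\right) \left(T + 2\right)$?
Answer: $-6$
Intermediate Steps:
$M{\left(T \right)} = \left(-3 + T\right) \left(2 + T\right)$
$E{\left(I \right)} = \frac{6}{-6 + I^{2} - I}$
$a{\left(-9,-8 \right)} E{\left(u{\left(6 \right)} \right)} = - 14 \frac{6}{-6 + \left(-4\right)^{2} - -4} = - 14 \frac{6}{-6 + 16 + 4} = - 14 \cdot \frac{6}{14} = - 14 \cdot 6 \cdot \frac{1}{14} = \left(-14\right) \frac{3}{7} = -6$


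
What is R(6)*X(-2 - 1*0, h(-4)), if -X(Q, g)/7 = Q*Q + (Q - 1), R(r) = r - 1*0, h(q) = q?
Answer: -42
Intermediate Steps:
R(r) = r (R(r) = r + 0 = r)
X(Q, g) = 7 - 7*Q - 7*Q**2 (X(Q, g) = -7*(Q*Q + (Q - 1)) = -7*(Q**2 + (-1 + Q)) = -7*(-1 + Q + Q**2) = 7 - 7*Q - 7*Q**2)
R(6)*X(-2 - 1*0, h(-4)) = 6*(7 - 7*(-2 - 1*0) - 7*(-2 - 1*0)**2) = 6*(7 - 7*(-2 + 0) - 7*(-2 + 0)**2) = 6*(7 - 7*(-2) - 7*(-2)**2) = 6*(7 + 14 - 7*4) = 6*(7 + 14 - 28) = 6*(-7) = -42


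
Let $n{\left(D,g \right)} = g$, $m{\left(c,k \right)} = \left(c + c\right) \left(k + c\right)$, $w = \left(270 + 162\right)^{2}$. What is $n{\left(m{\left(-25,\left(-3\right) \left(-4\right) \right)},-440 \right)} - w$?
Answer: $-187064$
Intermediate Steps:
$w = 186624$ ($w = 432^{2} = 186624$)
$m{\left(c,k \right)} = 2 c \left(c + k\right)$
$n{\left(m{\left(-25,\left(-3\right) \left(-4\right) \right)},-440 \right)} - w = -440 - 186624 = -187064$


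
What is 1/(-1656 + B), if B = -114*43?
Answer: -1/6558 ≈ -0.00015249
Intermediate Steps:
B = -4902
1/(-1656 + B) = 1/(-1656 - 4902) = 1/(-6558) = -1/6558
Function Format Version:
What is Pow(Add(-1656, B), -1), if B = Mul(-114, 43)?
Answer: Rational(-1, 6558) ≈ -0.00015249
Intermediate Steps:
B = -4902
Pow(Add(-1656, B), -1) = Pow(Add(-1656, -4902), -1) = Pow(-6558, -1) = Rational(-1, 6558)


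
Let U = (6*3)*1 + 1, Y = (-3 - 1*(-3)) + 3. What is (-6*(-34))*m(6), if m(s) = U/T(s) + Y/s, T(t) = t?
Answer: 748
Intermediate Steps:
Y = 3 (Y = (-3 + 3) + 3 = 0 + 3 = 3)
U = 19 (U = 18*1 + 1 = 18 + 1 = 19)
m(s) = 22/s (m(s) = 19/s + 3/s = 22/s)
(-6*(-34))*m(6) = (-6*(-34))*(22/6) = 204*(22*(⅙)) = 204*(11/3) = 748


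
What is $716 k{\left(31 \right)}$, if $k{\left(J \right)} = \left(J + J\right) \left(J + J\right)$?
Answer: $2752304$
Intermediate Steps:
$k{\left(J \right)} = 4 J^{2}$ ($k{\left(J \right)} = 2 J 2 J = 4 J^{2}$)
$716 k{\left(31 \right)} = 716 \cdot 4 \cdot 31^{2} = 716 \cdot 4 \cdot 961 = 716 \cdot 3844 = 2752304$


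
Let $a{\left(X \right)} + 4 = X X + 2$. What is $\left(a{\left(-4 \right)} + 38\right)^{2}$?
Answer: $2704$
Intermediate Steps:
$a{\left(X \right)} = -2 + X^{2}$ ($a{\left(X \right)} = -4 + \left(X X + 2\right) = -4 + \left(X^{2} + 2\right) = -4 + \left(2 + X^{2}\right) = -2 + X^{2}$)
$\left(a{\left(-4 \right)} + 38\right)^{2} = \left(\left(-2 + \left(-4\right)^{2}\right) + 38\right)^{2} = \left(\left(-2 + 16\right) + 38\right)^{2} = \left(14 + 38\right)^{2} = 52^{2} = 2704$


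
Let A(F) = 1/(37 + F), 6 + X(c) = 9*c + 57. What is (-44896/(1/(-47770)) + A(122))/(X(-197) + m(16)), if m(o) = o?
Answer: -341004425281/271254 ≈ -1.2571e+6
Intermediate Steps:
X(c) = 51 + 9*c (X(c) = -6 + (9*c + 57) = -6 + (57 + 9*c) = 51 + 9*c)
(-44896/(1/(-47770)) + A(122))/(X(-197) + m(16)) = (-44896/(1/(-47770)) + 1/(37 + 122))/((51 + 9*(-197)) + 16) = (-44896/(-1/47770) + 1/159)/((51 - 1773) + 16) = (-44896*(-47770) + 1/159)/(-1722 + 16) = (2144681920 + 1/159)/(-1706) = (341004425281/159)*(-1/1706) = -341004425281/271254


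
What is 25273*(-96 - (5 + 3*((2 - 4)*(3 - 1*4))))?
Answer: -2704211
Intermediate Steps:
25273*(-96 - (5 + 3*((2 - 4)*(3 - 1*4)))) = 25273*(-96 - (5 + 3*(-2*(3 - 4)))) = 25273*(-96 - (5 + 3*(-2*(-1)))) = 25273*(-96 - (5 + 3*2)) = 25273*(-96 - (5 + 6)) = 25273*(-96 - 1*11) = 25273*(-96 - 11) = 25273*(-107) = -2704211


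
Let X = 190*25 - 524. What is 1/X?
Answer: 1/4226 ≈ 0.00023663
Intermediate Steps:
X = 4226 (X = 4750 - 524 = 4226)
1/X = 1/4226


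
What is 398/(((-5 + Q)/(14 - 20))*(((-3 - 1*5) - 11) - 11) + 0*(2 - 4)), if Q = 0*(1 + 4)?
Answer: -398/25 ≈ -15.920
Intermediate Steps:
Q = 0 (Q = 0*5 = 0)
398/(((-5 + Q)/(14 - 20))*(((-3 - 1*5) - 11) - 11) + 0*(2 - 4)) = 398/(((-5 + 0)/(14 - 20))*(((-3 - 1*5) - 11) - 11) + 0*(2 - 4)) = 398/((-5/(-6))*(((-3 - 5) - 11) - 11) + 0*(-2)) = 398/((-5*(-1/6))*((-8 - 11) - 11) + 0) = 398/(5*(-19 - 11)/6 + 0) = 398/((5/6)*(-30) + 0) = 398/(-25 + 0) = 398/(-25) = 398*(-1/25) = -398/25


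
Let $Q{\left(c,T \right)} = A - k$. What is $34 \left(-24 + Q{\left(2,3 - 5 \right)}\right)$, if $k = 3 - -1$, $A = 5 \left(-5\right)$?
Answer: $-1802$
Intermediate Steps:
$A = -25$
$k = 4$ ($k = 3 + 1 = 4$)
$Q{\left(c,T \right)} = -29$ ($Q{\left(c,T \right)} = -25 - 4 = -29$)
$34 \left(-24 + Q{\left(2,3 - 5 \right)}\right) = 34 \left(-24 - 29\right) = 34 \left(-53\right) = -1802$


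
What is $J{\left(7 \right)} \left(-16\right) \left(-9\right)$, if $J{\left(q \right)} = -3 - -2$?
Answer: $-144$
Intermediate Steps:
$J{\left(q \right)} = -1$ ($J{\left(q \right)} = -3 + 2 = -1$)
$J{\left(7 \right)} \left(-16\right) \left(-9\right) = \left(-1\right) \left(-16\right) \left(-9\right) = 16 \left(-9\right) = -144$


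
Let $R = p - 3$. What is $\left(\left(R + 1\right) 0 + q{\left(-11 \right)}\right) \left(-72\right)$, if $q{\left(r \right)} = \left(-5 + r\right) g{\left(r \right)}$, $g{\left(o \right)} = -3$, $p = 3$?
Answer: $-3456$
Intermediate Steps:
$q{\left(r \right)} = 15 - 3 r$ ($q{\left(r \right)} = \left(-5 + r\right) \left(-3\right) = 15 - 3 r$)
$R = 0$ ($R = 3 - 3 = 0$)
$\left(\left(R + 1\right) 0 + q{\left(-11 \right)}\right) \left(-72\right) = \left(\left(0 + 1\right) 0 + \left(15 - -33\right)\right) \left(-72\right) = \left(1 \cdot 0 + \left(15 + 33\right)\right) \left(-72\right) = \left(0 + 48\right) \left(-72\right) = 48 \left(-72\right) = -3456$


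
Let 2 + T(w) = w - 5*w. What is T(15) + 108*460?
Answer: 49618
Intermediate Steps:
T(w) = -2 - 4*w (T(w) = -2 + (w - 5*w) = -2 - 4*w)
T(15) + 108*460 = (-2 - 4*15) + 108*460 = (-2 - 60) + 49680 = -62 + 49680 = 49618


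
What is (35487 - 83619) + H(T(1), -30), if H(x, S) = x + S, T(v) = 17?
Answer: -48145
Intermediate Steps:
H(x, S) = S + x
(35487 - 83619) + H(T(1), -30) = (35487 - 83619) + (-30 + 17) = -48132 - 13 = -48145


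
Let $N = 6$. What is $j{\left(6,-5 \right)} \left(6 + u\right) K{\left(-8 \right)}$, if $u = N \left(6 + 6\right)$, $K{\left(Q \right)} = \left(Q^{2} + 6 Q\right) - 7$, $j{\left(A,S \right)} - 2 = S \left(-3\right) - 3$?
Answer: $9828$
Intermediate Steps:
$j{\left(A,S \right)} = -1 - 3 S$ ($j{\left(A,S \right)} = 2 + \left(S \left(-3\right) - 3\right) = 2 - \left(3 + 3 S\right) = -1 - 3 S$)
$K{\left(Q \right)} = -7 + Q^{2} + 6 Q$
$u = 72$ ($u = 6 \left(6 + 6\right) = 6 \cdot 12 = 72$)
$j{\left(6,-5 \right)} \left(6 + u\right) K{\left(-8 \right)} = \left(-1 - -15\right) \left(6 + 72\right) \left(-7 + \left(-8\right)^{2} + 6 \left(-8\right)\right) = \left(-1 + 15\right) 78 \left(-7 + 64 - 48\right) = 14 \cdot 78 \cdot 9 = 14 \cdot 702 = 9828$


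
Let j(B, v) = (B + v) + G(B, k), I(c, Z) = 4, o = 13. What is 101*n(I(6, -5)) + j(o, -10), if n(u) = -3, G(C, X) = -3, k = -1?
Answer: -303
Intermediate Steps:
j(B, v) = -3 + B + v (j(B, v) = (B + v) - 3 = -3 + B + v)
101*n(I(6, -5)) + j(o, -10) = 101*(-3) + (-3 + 13 - 10) = -303 + 0 = -303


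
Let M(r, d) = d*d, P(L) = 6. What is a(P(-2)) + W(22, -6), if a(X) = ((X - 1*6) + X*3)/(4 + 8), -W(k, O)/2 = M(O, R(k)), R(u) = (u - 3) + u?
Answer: -6721/2 ≈ -3360.5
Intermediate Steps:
R(u) = -3 + 2*u (R(u) = (-3 + u) + u = -3 + 2*u)
M(r, d) = d²
W(k, O) = -2*(-3 + 2*k)²
a(X) = -½ + X/3 (a(X) = ((X - 6) + 3*X)/12 = ((-6 + X) + 3*X)*(1/12) = (-6 + 4*X)*(1/12) = -½ + X/3)
a(P(-2)) + W(22, -6) = (-½ + (⅓)*6) - 2*(-3 + 2*22)² = (-½ + 2) - 2*(-3 + 44)² = 3/2 - 2*41² = 3/2 - 2*1681 = 3/2 - 3362 = -6721/2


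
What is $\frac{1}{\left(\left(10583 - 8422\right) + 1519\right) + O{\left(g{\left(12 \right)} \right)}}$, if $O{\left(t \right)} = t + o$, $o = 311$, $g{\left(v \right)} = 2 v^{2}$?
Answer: $\frac{1}{4279} \approx 0.0002337$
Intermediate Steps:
$O{\left(t \right)} = 311 + t$ ($O{\left(t \right)} = t + 311 = 311 + t$)
$\frac{1}{\left(\left(10583 - 8422\right) + 1519\right) + O{\left(g{\left(12 \right)} \right)}} = \frac{1}{\left(\left(10583 - 8422\right) + 1519\right) + \left(311 + 2 \cdot 12^{2}\right)} = \frac{1}{\left(2161 + 1519\right) + \left(311 + 2 \cdot 144\right)} = \frac{1}{3680 + \left(311 + 288\right)} = \frac{1}{3680 + 599} = \frac{1}{4279}$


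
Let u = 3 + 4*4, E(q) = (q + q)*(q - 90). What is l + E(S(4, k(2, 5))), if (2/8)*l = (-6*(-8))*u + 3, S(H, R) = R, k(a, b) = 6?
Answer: 2652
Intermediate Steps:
E(q) = 2*q*(-90 + q) (E(q) = (2*q)*(-90 + q) = 2*q*(-90 + q))
u = 19 (u = 3 + 16 = 19)
l = 3660 (l = 4*(-6*(-8)*19 + 3) = 4*(48*19 + 3) = 4*(912 + 3) = 4*915 = 3660)
l + E(S(4, k(2, 5))) = 3660 + 2*6*(-90 + 6) = 3660 + 2*6*(-84) = 3660 - 1008 = 2652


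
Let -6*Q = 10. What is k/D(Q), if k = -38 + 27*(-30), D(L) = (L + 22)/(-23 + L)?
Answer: 62752/61 ≈ 1028.7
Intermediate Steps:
Q = -5/3 (Q = -⅙*10 = -5/3 ≈ -1.6667)
D(L) = (22 + L)/(-23 + L)
k = -848 (k = -38 - 810 = -848)
k/D(Q) = -848*(-23 - 5/3)/(22 - 5/3) = -848/((61/3)/(-74/3)) = -848/((-3/74*61/3)) = -848/(-61/74) = -848*(-74/61) = 62752/61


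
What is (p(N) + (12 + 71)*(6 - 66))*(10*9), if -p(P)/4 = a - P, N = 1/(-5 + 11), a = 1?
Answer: -448500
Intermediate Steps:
N = ⅙ (N = 1/6 = ⅙ ≈ 0.16667)
p(P) = -4 + 4*P (p(P) = -4*(1 - P) = -4 + 4*P)
(p(N) + (12 + 71)*(6 - 66))*(10*9) = ((-4 + 4*(⅙)) + (12 + 71)*(6 - 66))*(10*9) = ((-4 + ⅔) + 83*(-60))*90 = (-10/3 - 4980)*90 = -14950/3*90 = -448500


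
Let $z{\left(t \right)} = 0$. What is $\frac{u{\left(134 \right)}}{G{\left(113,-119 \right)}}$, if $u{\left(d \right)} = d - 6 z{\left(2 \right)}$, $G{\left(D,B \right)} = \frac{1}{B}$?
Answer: $-15946$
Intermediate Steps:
$u{\left(d \right)} = d$ ($u{\left(d \right)} = d - 0 = d + 0 = d$)
$\frac{u{\left(134 \right)}}{G{\left(113,-119 \right)}} = \frac{134}{\frac{1}{-119}} = \frac{134}{- \frac{1}{119}} = 134 \left(-119\right) = -15946$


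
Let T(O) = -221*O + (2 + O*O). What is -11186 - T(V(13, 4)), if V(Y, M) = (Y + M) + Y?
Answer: -5458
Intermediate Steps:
V(Y, M) = M + 2*Y (V(Y, M) = (M + Y) + Y = M + 2*Y)
T(O) = 2 + O² - 221*O (T(O) = -221*O + (2 + O²) = 2 + O² - 221*O)
-11186 - T(V(13, 4)) = -11186 - (2 + (4 + 2*13)² - 221*(4 + 2*13)) = -11186 - (2 + (4 + 26)² - 221*(4 + 26)) = -11186 - (2 + 30² - 221*30) = -11186 - (2 + 900 - 6630) = -11186 - 1*(-5728) = -11186 + 5728 = -5458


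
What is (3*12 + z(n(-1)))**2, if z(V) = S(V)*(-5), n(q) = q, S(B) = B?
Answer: 1681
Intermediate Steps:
z(V) = -5*V (z(V) = V*(-5) = -5*V)
(3*12 + z(n(-1)))**2 = (3*12 - 5*(-1))**2 = (36 + 5)**2 = 41**2 = 1681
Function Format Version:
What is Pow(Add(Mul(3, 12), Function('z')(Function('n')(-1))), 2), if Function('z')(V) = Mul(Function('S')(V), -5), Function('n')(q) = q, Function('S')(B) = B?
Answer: 1681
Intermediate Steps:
Function('z')(V) = Mul(-5, V) (Function('z')(V) = Mul(V, -5) = Mul(-5, V))
Pow(Add(Mul(3, 12), Function('z')(Function('n')(-1))), 2) = Pow(Add(Mul(3, 12), Mul(-5, -1)), 2) = Pow(Add(36, 5), 2) = Pow(41, 2) = 1681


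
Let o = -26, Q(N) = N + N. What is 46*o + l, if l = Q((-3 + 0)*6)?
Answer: -1232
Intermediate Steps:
Q(N) = 2*N
l = -36 (l = 2*((-3 + 0)*6) = 2*(-3*6) = 2*(-18) = -36)
46*o + l = 46*(-26) - 36 = -1196 - 36 = -1232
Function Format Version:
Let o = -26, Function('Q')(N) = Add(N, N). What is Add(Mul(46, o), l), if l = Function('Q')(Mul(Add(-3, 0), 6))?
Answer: -1232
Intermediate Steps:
Function('Q')(N) = Mul(2, N)
l = -36 (l = Mul(2, Mul(Add(-3, 0), 6)) = Mul(2, Mul(-3, 6)) = Mul(2, -18) = -36)
Add(Mul(46, o), l) = Add(Mul(46, -26), -36) = Add(-1196, -36) = -1232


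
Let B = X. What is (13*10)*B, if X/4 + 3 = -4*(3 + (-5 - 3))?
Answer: 8840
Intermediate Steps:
X = 68 (X = -12 + 4*(-4*(3 + (-5 - 3))) = -12 + 4*(-4*(3 - 8)) = -12 + 4*(-4*(-5)) = -12 + 4*20 = -12 + 80 = 68)
B = 68
(13*10)*B = (13*10)*68 = 130*68 = 8840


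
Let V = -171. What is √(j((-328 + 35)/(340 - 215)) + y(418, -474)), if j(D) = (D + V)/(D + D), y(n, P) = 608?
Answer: √55370554/293 ≈ 25.396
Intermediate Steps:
j(D) = (-171 + D)/(2*D) (j(D) = (D - 171)/(D + D) = (-171 + D)/((2*D)) = (-171 + D)*(1/(2*D)) = (-171 + D)/(2*D))
√(j((-328 + 35)/(340 - 215)) + y(418, -474)) = √((-171 + (-328 + 35)/(340 - 215))/(2*(((-328 + 35)/(340 - 215)))) + 608) = √((-171 - 293/125)/(2*((-293/125))) + 608) = √((-171 - 293*1/125)/(2*((-293*1/125))) + 608) = √((-171 - 293/125)/(2*(-293/125)) + 608) = √((½)*(-125/293)*(-21668/125) + 608) = √(10834/293 + 608) = √(188978/293) = √55370554/293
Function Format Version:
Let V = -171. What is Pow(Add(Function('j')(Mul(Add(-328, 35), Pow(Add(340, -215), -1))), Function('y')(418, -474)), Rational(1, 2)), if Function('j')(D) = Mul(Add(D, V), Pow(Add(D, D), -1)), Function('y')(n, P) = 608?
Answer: Mul(Rational(1, 293), Pow(55370554, Rational(1, 2))) ≈ 25.396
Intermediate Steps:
Function('j')(D) = Mul(Rational(1, 2), Pow(D, -1), Add(-171, D)) (Function('j')(D) = Mul(Add(D, -171), Pow(Add(D, D), -1)) = Mul(Add(-171, D), Pow(Mul(2, D), -1)) = Mul(Add(-171, D), Mul(Rational(1, 2), Pow(D, -1))) = Mul(Rational(1, 2), Pow(D, -1), Add(-171, D)))
Pow(Add(Function('j')(Mul(Add(-328, 35), Pow(Add(340, -215), -1))), Function('y')(418, -474)), Rational(1, 2)) = Pow(Add(Mul(Rational(1, 2), Pow(Mul(Add(-328, 35), Pow(Add(340, -215), -1)), -1), Add(-171, Mul(Add(-328, 35), Pow(Add(340, -215), -1)))), 608), Rational(1, 2)) = Pow(Add(Mul(Rational(1, 2), Pow(Mul(-293, Pow(125, -1)), -1), Add(-171, Mul(-293, Pow(125, -1)))), 608), Rational(1, 2)) = Pow(Add(Mul(Rational(1, 2), Pow(Mul(-293, Rational(1, 125)), -1), Add(-171, Mul(-293, Rational(1, 125)))), 608), Rational(1, 2)) = Pow(Add(Mul(Rational(1, 2), Pow(Rational(-293, 125), -1), Add(-171, Rational(-293, 125))), 608), Rational(1, 2)) = Pow(Add(Mul(Rational(1, 2), Rational(-125, 293), Rational(-21668, 125)), 608), Rational(1, 2)) = Pow(Add(Rational(10834, 293), 608), Rational(1, 2)) = Pow(Rational(188978, 293), Rational(1, 2)) = Mul(Rational(1, 293), Pow(55370554, Rational(1, 2)))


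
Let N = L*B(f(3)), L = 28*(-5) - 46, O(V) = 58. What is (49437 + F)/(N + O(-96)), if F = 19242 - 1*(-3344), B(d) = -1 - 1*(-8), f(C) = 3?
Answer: -72023/1244 ≈ -57.896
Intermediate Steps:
L = -186 (L = -140 - 46 = -186)
B(d) = 7 (B(d) = -1 + 8 = 7)
N = -1302 (N = -186*7 = -1302)
F = 22586 (F = 19242 + 3344 = 22586)
(49437 + F)/(N + O(-96)) = (49437 + 22586)/(-1302 + 58) = 72023/(-1244) = 72023*(-1/1244) = -72023/1244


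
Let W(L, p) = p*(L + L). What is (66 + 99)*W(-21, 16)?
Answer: -110880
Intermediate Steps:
W(L, p) = 2*L*p (W(L, p) = p*(2*L) = 2*L*p)
(66 + 99)*W(-21, 16) = (66 + 99)*(2*(-21)*16) = 165*(-672) = -110880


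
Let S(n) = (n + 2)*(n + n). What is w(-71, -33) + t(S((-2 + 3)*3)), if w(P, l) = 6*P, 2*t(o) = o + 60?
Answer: -381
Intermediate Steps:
S(n) = 2*n*(2 + n) (S(n) = (2 + n)*(2*n) = 2*n*(2 + n))
t(o) = 30 + o/2 (t(o) = (o + 60)/2 = (60 + o)/2 = 30 + o/2)
w(-71, -33) + t(S((-2 + 3)*3)) = 6*(-71) + (30 + (2*((-2 + 3)*3)*(2 + (-2 + 3)*3))/2) = -426 + (30 + (2*(1*3)*(2 + 1*3))/2) = -426 + (30 + (2*3*(2 + 3))/2) = -426 + (30 + (2*3*5)/2) = -426 + (30 + (1/2)*30) = -426 + (30 + 15) = -426 + 45 = -381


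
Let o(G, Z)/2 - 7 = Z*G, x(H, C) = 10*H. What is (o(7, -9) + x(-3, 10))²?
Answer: 20164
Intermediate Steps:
o(G, Z) = 14 + 2*G*Z (o(G, Z) = 14 + 2*(Z*G) = 14 + 2*(G*Z) = 14 + 2*G*Z)
(o(7, -9) + x(-3, 10))² = ((14 + 2*7*(-9)) + 10*(-3))² = ((14 - 126) - 30)² = (-112 - 30)² = (-142)² = 20164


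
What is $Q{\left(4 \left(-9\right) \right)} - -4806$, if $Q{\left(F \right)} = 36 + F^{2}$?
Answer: $6138$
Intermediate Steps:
$Q{\left(4 \left(-9\right) \right)} - -4806 = \left(36 + \left(4 \left(-9\right)\right)^{2}\right) - -4806 = \left(36 + \left(-36\right)^{2}\right) + 4806 = \left(36 + 1296\right) + 4806 = 1332 + 4806 = 6138$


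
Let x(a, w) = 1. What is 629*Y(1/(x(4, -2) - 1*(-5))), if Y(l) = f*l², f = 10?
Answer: 3145/18 ≈ 174.72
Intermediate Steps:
Y(l) = 10*l²
629*Y(1/(x(4, -2) - 1*(-5))) = 629*(10*(1/(1 - 1*(-5)))²) = 629*(10*(1/(1 + 5))²) = 629*(10*(1/6)²) = 629*(10*(⅙)²) = 629*(10*(1/36)) = 629*(5/18) = 3145/18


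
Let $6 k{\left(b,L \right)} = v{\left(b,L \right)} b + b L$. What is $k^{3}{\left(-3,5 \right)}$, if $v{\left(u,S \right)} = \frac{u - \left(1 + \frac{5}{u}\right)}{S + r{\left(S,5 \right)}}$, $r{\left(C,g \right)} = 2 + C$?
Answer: $- \frac{5177717}{373248} \approx -13.872$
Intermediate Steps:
$v{\left(u,S \right)} = \frac{-1 + u - \frac{5}{u}}{2 + 2 S}$ ($v{\left(u,S \right)} = \frac{u - \left(1 + \frac{5}{u}\right)}{S + \left(2 + S\right)} = \frac{u - \left(1 + \frac{5}{u}\right)}{2 + 2 S} = \frac{-1 + u - \frac{5}{u}}{2 + 2 S}$)
$k{\left(b,L \right)} = \frac{L b}{6} + \frac{-5 + b^{2} - b}{12 \left(1 + L\right)}$ ($k{\left(b,L \right)} = \frac{\frac{-5 + b^{2} - b}{2 b \left(1 + L\right)} b + b L}{6} = \frac{\frac{-5 + b^{2} - b}{2 \left(1 + L\right)} + L b}{6} = \frac{L b + \frac{-5 + b^{2} - b}{2 \left(1 + L\right)}}{6} = \frac{L b}{6} + \frac{-5 + b^{2} - b}{12 \left(1 + L\right)}$)
$k^{3}{\left(-3,5 \right)} = \left(\frac{-5 + \left(-3\right)^{2} - -3 + 2 \cdot 5 \left(-3\right) \left(1 + 5\right)}{12 \left(1 + 5\right)}\right)^{3} = \left(\frac{-5 + 9 + 3 + 2 \cdot 5 \left(-3\right) 6}{12 \cdot 6}\right)^{3} = \left(\frac{1}{12} \cdot \frac{1}{6} \left(-5 + 9 + 3 - 180\right)\right)^{3} = \left(\frac{1}{12} \cdot \frac{1}{6} \left(-173\right)\right)^{3} = \left(- \frac{173}{72}\right)^{3} = - \frac{5177717}{373248}$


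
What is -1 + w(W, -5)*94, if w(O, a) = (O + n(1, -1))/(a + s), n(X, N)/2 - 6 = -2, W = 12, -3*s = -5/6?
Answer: -6785/17 ≈ -399.12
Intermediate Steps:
s = 5/18 (s = -(-5)/(3*6) = -⅓*(-⅚) = 5/18 ≈ 0.27778)
n(X, N) = 8 (n(X, N) = 12 + 2*(-2) = 12 - 4 = 8)
w(O, a) = (8 + O)/(5/18 + a) (w(O, a) = (O + 8)/(a + 5/18) = (8 + O)/(5/18 + a))
-1 + w(W, -5)*94 = -1 + (18*(8 + 12)/(5 + 18*(-5)))*94 = -1 + (18*20/(5 - 90))*94 = -1 + (18*20/(-85))*94 = -1 + (18*(-1/85)*20)*94 = -1 - 72/17*94 = -1 - 6768/17 = -6785/17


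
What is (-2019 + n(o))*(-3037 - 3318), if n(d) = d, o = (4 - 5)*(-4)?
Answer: 12805325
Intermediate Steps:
o = 4 (o = -1*(-4) = 4)
(-2019 + n(o))*(-3037 - 3318) = (-2019 + 4)*(-3037 - 3318) = -2015*(-6355) = 12805325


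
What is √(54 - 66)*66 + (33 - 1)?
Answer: 32 + 132*I*√3 ≈ 32.0 + 228.63*I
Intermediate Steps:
√(54 - 66)*66 + (33 - 1) = √(-12)*66 + 32 = (2*I*√3)*66 + 32 = 132*I*√3 + 32 = 32 + 132*I*√3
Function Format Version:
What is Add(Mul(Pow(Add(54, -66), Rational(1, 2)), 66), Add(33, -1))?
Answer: Add(32, Mul(132, I, Pow(3, Rational(1, 2)))) ≈ Add(32.000, Mul(228.63, I))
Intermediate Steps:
Add(Mul(Pow(Add(54, -66), Rational(1, 2)), 66), Add(33, -1)) = Add(Mul(Pow(-12, Rational(1, 2)), 66), 32) = Add(Mul(Mul(2, I, Pow(3, Rational(1, 2))), 66), 32) = Add(Mul(132, I, Pow(3, Rational(1, 2))), 32) = Add(32, Mul(132, I, Pow(3, Rational(1, 2))))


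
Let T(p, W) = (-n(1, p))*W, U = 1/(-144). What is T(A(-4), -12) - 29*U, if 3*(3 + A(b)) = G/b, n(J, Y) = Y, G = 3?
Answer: -5587/144 ≈ -38.799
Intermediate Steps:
U = -1/144 ≈ -0.0069444
A(b) = -3 + 1/b (A(b) = -3 + (3/b)/3 = -3 + 1/b)
T(p, W) = -W*p (T(p, W) = (-p)*W = -W*p)
T(A(-4), -12) - 29*U = -1*(-12)*(-3 + 1/(-4)) - 29*(-1/144) = -1*(-12)*(-3 - ¼) + 29/144 = -1*(-12)*(-13/4) + 29/144 = -39 + 29/144 = -5587/144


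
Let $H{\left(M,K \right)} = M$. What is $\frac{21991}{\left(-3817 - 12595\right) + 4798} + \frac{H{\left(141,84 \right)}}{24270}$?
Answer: $- \frac{44340333}{23489315} \approx -1.8877$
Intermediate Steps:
$\frac{21991}{\left(-3817 - 12595\right) + 4798} + \frac{H{\left(141,84 \right)}}{24270} = \frac{21991}{\left(-3817 - 12595\right) + 4798} + \frac{141}{24270} = \frac{21991}{-16412 + 4798} + 141 \cdot \frac{1}{24270} = \frac{21991}{-11614} + \frac{47}{8090} = 21991 \left(- \frac{1}{11614}\right) + \frac{47}{8090} = - \frac{21991}{11614} + \frac{47}{8090} = - \frac{44340333}{23489315}$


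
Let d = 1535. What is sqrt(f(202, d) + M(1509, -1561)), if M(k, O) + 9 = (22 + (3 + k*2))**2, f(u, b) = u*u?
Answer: 2*sqrt(2325161) ≈ 3049.7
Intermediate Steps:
f(u, b) = u**2
M(k, O) = -9 + (25 + 2*k)**2 (M(k, O) = -9 + (22 + (3 + k*2))**2 = -9 + (22 + (3 + 2*k))**2 = -9 + (25 + 2*k)**2)
sqrt(f(202, d) + M(1509, -1561)) = sqrt(202**2 + (-9 + (25 + 2*1509)**2)) = sqrt(40804 + (-9 + (25 + 3018)**2)) = sqrt(40804 + (-9 + 3043**2)) = sqrt(40804 + (-9 + 9259849)) = sqrt(40804 + 9259840) = sqrt(9300644) = 2*sqrt(2325161)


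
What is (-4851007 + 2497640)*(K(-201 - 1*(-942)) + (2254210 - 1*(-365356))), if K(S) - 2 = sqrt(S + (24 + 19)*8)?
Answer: -6164804885456 - 2353367*sqrt(1085) ≈ -6.1649e+12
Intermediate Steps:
K(S) = 2 + sqrt(344 + S) (K(S) = 2 + sqrt(S + (24 + 19)*8) = 2 + sqrt(S + 43*8) = 2 + sqrt(S + 344) = 2 + sqrt(344 + S))
(-4851007 + 2497640)*(K(-201 - 1*(-942)) + (2254210 - 1*(-365356))) = (-4851007 + 2497640)*((2 + sqrt(344 + (-201 - 1*(-942)))) + (2254210 - 1*(-365356))) = -2353367*((2 + sqrt(344 + (-201 + 942))) + (2254210 + 365356)) = -2353367*((2 + sqrt(344 + 741)) + 2619566) = -2353367*((2 + sqrt(1085)) + 2619566) = -2353367*(2619568 + sqrt(1085)) = -6164804885456 - 2353367*sqrt(1085)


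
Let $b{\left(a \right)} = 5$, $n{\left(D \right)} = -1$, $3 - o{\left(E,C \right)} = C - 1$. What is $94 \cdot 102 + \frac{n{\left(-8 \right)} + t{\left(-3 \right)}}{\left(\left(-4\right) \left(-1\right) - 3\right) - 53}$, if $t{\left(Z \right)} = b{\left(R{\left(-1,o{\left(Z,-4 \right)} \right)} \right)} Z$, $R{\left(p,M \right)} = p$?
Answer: $\frac{124648}{13} \approx 9588.3$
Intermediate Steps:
$o{\left(E,C \right)} = 4 - C$ ($o{\left(E,C \right)} = 3 - \left(C - 1\right) = 3 - \left(-1 + C\right) = 4 - C$)
$t{\left(Z \right)} = 5 Z$
$94 \cdot 102 + \frac{n{\left(-8 \right)} + t{\left(-3 \right)}}{\left(\left(-4\right) \left(-1\right) - 3\right) - 53} = 94 \cdot 102 + \frac{-1 + 5 \left(-3\right)}{\left(\left(-4\right) \left(-1\right) - 3\right) - 53} = 9588 + \frac{-1 - 15}{\left(4 - 3\right) - 53} = 9588 - \frac{16}{1 - 53} = 9588 - \frac{16}{-52} = 9588 - - \frac{4}{13} = 9588 + \frac{4}{13} = \frac{124648}{13}$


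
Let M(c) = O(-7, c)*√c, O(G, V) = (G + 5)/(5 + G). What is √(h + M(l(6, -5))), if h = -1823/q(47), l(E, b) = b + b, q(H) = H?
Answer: √(-85681 + 2209*I*√10)/47 ≈ 0.25367 + 6.2331*I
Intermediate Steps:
l(E, b) = 2*b
h = -1823/47 ≈ -38.787
O(G, V) = 1 (O(G, V) = (5 + G)/(5 + G) = 1)
M(c) = √c (M(c) = 1*√c = √c)
√(h + M(l(6, -5))) = √(-1823/47 + √(2*(-5))) = √(-1823/47 + √(-10)) = √(-1823/47 + I*√10)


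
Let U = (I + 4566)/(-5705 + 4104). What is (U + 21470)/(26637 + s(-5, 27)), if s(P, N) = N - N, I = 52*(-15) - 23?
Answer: 11456569/14215279 ≈ 0.80593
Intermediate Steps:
I = -803 (I = -780 - 23 = -803)
s(P, N) = 0
U = -3763/1601 (U = (-803 + 4566)/(-5705 + 4104) = 3763/(-1601) = 3763*(-1/1601) = -3763/1601 ≈ -2.3504)
(U + 21470)/(26637 + s(-5, 27)) = (-3763/1601 + 21470)/(26637 + 0) = (34369707/1601)/26637 = (34369707/1601)*(1/26637) = 11456569/14215279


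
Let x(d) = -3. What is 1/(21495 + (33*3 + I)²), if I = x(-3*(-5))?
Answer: 1/30711 ≈ 3.2562e-5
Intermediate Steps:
I = -3
1/(21495 + (33*3 + I)²) = 1/(21495 + (33*3 - 3)²) = 1/(21495 + (99 - 3)²) = 1/(21495 + 96²) = 1/(21495 + 9216) = 1/30711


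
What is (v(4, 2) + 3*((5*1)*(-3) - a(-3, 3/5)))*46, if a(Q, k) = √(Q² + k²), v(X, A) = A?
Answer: -1978 - 414*√26/5 ≈ -2400.2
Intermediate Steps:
(v(4, 2) + 3*((5*1)*(-3) - a(-3, 3/5)))*46 = (2 + 3*((5*1)*(-3) - √((-3)² + (3/5)²)))*46 = (2 + 3*(5*(-3) - √(9 + (3*(⅕))²)))*46 = (2 + 3*(-15 - √(9 + (⅗)²)))*46 = (2 + 3*(-15 - √(9 + 9/25)))*46 = (2 + 3*(-15 - √(234/25)))*46 = (2 + 3*(-15 - 3*√26/5))*46 = (2 + (-45 - 9*√26/5))*46 = (-43 - 9*√26/5)*46 = -1978 - 414*√26/5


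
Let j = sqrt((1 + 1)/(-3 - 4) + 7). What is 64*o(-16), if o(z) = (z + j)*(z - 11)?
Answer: 27648 - 1728*sqrt(329)/7 ≈ 23170.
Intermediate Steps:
j = sqrt(329)/7 (j = sqrt(2/(-7) + 7) = sqrt(2*(-1/7) + 7) = sqrt(-2/7 + 7) = sqrt(47/7) = sqrt(329)/7 ≈ 2.5912)
o(z) = (-11 + z)*(z + sqrt(329)/7) (o(z) = (z + sqrt(329)/7)*(z - 11) = (z + sqrt(329)/7)*(-11 + z) = (-11 + z)*(z + sqrt(329)/7))
64*o(-16) = 64*((-16)**2 - 11*(-16) - 11*sqrt(329)/7 + (1/7)*(-16)*sqrt(329)) = 64*(256 + 176 - 11*sqrt(329)/7 - 16*sqrt(329)/7) = 64*(432 - 27*sqrt(329)/7) = 27648 - 1728*sqrt(329)/7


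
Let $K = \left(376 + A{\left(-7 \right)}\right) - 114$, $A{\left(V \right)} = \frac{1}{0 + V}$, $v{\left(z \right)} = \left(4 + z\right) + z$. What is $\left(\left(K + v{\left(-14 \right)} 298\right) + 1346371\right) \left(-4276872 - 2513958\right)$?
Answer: $- \frac{63673307523780}{7} \approx -9.0962 \cdot 10^{12}$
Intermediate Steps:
$v{\left(z \right)} = 4 + 2 z$
$A{\left(V \right)} = \frac{1}{V}$
$K = \frac{1833}{7}$ ($K = \left(376 + \frac{1}{-7}\right) - 114 = \left(376 - \frac{1}{7}\right) - 114 = \frac{2631}{7} - 114 = \frac{1833}{7} \approx 261.86$)
$\left(\left(K + v{\left(-14 \right)} 298\right) + 1346371\right) \left(-4276872 - 2513958\right) = \left(\left(\frac{1833}{7} + \left(4 + 2 \left(-14\right)\right) 298\right) + 1346371\right) \left(-4276872 - 2513958\right) = \left(\left(\frac{1833}{7} + \left(4 - 28\right) 298\right) + 1346371\right) \left(-6790830\right) = \left(\left(\frac{1833}{7} - 7152\right) + 1346371\right) \left(-6790830\right) = \left(- \frac{48231}{7} + 1346371\right) \left(-6790830\right) = \frac{9376366}{7} \left(-6790830\right) = - \frac{63673307523780}{7}$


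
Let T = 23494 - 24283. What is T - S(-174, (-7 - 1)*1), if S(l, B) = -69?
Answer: -720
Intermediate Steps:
T = -789
T - S(-174, (-7 - 1)*1) = -789 - 1*(-69) = -789 + 69 = -720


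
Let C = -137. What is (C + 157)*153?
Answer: 3060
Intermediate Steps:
(C + 157)*153 = (-137 + 157)*153 = 20*153 = 3060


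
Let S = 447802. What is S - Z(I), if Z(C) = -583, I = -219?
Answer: 448385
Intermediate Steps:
S - Z(I) = 447802 - 1*(-583) = 447802 + 583 = 448385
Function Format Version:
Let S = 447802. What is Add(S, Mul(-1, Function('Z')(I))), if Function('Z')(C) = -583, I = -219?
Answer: 448385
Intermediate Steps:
Add(S, Mul(-1, Function('Z')(I))) = Add(447802, Mul(-1, -583)) = Add(447802, 583) = 448385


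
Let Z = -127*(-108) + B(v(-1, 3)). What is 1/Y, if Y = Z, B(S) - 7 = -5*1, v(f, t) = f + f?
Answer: 1/13718 ≈ 7.2897e-5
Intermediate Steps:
v(f, t) = 2*f
B(S) = 2 (B(S) = 7 - 5*1 = 7 - 5 = 2)
Z = 13718 (Z = -127*(-108) + 2 = 13716 + 2 = 13718)
Y = 13718
1/Y = 1/13718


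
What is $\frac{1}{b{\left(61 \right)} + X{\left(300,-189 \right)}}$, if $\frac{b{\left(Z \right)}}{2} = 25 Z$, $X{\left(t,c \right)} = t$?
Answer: $\frac{1}{3350} \approx 0.00029851$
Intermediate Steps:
$b{\left(Z \right)} = 50 Z$ ($b{\left(Z \right)} = 2 \cdot 25 Z = 50 Z$)
$\frac{1}{b{\left(61 \right)} + X{\left(300,-189 \right)}} = \frac{1}{50 \cdot 61 + 300} = \frac{1}{3050 + 300} = \frac{1}{3350}$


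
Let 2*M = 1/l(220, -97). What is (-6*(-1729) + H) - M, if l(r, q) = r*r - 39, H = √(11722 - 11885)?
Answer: 1003394027/96722 + I*√163 ≈ 10374.0 + 12.767*I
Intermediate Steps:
H = I*√163 (H = √(-163) = I*√163 ≈ 12.767*I)
l(r, q) = -39 + r² (l(r, q) = r² - 39 = -39 + r²)
M = 1/96722 (M = 1/(2*(-39 + 220²)) = 1/(2*(-39 + 48400)) = (½)/48361 = (½)*(1/48361) = 1/96722 ≈ 1.0339e-5)
(-6*(-1729) + H) - M = (-6*(-1729) + I*√163) - 1*1/96722 = (10374 + I*√163) - 1/96722 = 1003394027/96722 + I*√163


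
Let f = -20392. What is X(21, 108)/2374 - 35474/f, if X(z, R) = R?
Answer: 21604403/12102652 ≈ 1.7851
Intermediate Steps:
X(21, 108)/2374 - 35474/f = 108/2374 - 35474/(-20392) = 108*(1/2374) - 35474*(-1/20392) = 54/1187 + 17737/10196 = 21604403/12102652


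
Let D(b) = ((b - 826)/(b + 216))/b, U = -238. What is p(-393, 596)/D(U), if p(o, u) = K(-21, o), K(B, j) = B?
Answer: 3927/38 ≈ 103.34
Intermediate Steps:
p(o, u) = -21
D(b) = (-826 + b)/(b*(216 + b)) (D(b) = ((-826 + b)/(216 + b))/b = (-826 + b)/(b*(216 + b)))
p(-393, 596)/D(U) = -21*(-238*(216 - 238)/(-826 - 238)) = -21/((-1/238*(-1064)/(-22))) = -21/((-1/238*(-1/22)*(-1064))) = -21/(-38/187) = -21*(-187/38) = 3927/38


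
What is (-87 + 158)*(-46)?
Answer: -3266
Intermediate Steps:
(-87 + 158)*(-46) = 71*(-46) = -3266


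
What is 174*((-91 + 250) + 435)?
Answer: 103356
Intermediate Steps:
174*((-91 + 250) + 435) = 174*(159 + 435) = 174*594 = 103356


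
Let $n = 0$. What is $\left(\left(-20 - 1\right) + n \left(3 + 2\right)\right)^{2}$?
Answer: $441$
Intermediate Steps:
$\left(\left(-20 - 1\right) + n \left(3 + 2\right)\right)^{2} = \left(\left(-20 - 1\right) + 0 \left(3 + 2\right)\right)^{2} = \left(-21 + 0 \cdot 5\right)^{2} = \left(-21 + 0\right)^{2} = \left(-21\right)^{2} = 441$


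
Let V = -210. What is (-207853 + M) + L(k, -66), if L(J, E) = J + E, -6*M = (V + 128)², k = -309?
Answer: -628046/3 ≈ -2.0935e+5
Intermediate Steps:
M = -3362/3 (M = -(-210 + 128)²/6 = -⅙*(-82)² = -⅙*6724 = -3362/3 ≈ -1120.7)
L(J, E) = E + J
(-207853 + M) + L(k, -66) = (-207853 - 3362/3) + (-66 - 309) = -626921/3 - 375 = -628046/3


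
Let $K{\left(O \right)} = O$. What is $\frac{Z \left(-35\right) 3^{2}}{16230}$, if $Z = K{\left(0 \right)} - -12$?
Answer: $- \frac{126}{541} \approx -0.2329$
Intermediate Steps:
$Z = 12$ ($Z = 0 - -12 = 0 + 12 = 12$)
$\frac{Z \left(-35\right) 3^{2}}{16230} = \frac{12 \left(-35\right) 3^{2}}{16230} = \left(-420\right) 9 \cdot \frac{1}{16230} = \left(-3780\right) \frac{1}{16230} = - \frac{126}{541}$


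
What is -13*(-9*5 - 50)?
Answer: 1235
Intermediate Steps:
-13*(-9*5 - 50) = -13*(-45 - 50) = -13*(-95) = 1235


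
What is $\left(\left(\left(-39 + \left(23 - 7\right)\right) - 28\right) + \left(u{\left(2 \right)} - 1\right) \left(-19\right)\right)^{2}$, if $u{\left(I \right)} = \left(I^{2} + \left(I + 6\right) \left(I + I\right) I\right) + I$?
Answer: $1855044$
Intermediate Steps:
$u{\left(I \right)} = I + I^{2} + 2 I^{2} \left(6 + I\right)$ ($u{\left(I \right)} = \left(I^{2} + \left(6 + I\right) 2 I I\right) + I = \left(I^{2} + 2 I \left(6 + I\right) I\right) + I = \left(I^{2} + 2 I^{2} \left(6 + I\right)\right) + I = I + I^{2} + 2 I^{2} \left(6 + I\right)$)
$\left(\left(\left(-39 + \left(23 - 7\right)\right) - 28\right) + \left(u{\left(2 \right)} - 1\right) \left(-19\right)\right)^{2} = \left(\left(\left(-39 + \left(23 - 7\right)\right) - 28\right) + \left(2 \left(1 + 2 \cdot 2^{2} + 13 \cdot 2\right) - 1\right) \left(-19\right)\right)^{2} = \left(\left(\left(-39 + \left(23 - 7\right)\right) - 28\right) + \left(2 \left(1 + 2 \cdot 4 + 26\right) - 1\right) \left(-19\right)\right)^{2} = \left(\left(\left(-39 + 16\right) - 28\right) + \left(2 \left(1 + 8 + 26\right) - 1\right) \left(-19\right)\right)^{2} = \left(\left(-23 - 28\right) + \left(2 \cdot 35 - 1\right) \left(-19\right)\right)^{2} = \left(-51 + \left(70 - 1\right) \left(-19\right)\right)^{2} = \left(-51 + 69 \left(-19\right)\right)^{2} = \left(-51 - 1311\right)^{2} = \left(-1362\right)^{2} = 1855044$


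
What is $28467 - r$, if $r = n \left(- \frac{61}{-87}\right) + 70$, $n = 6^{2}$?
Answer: $\frac{822781}{29} \approx 28372.0$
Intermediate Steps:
$n = 36$
$r = \frac{2762}{29}$ ($r = 36 \left(- \frac{61}{-87}\right) + 70 = 36 \left(\left(-61\right) \left(- \frac{1}{87}\right)\right) + 70 = 36 \cdot \frac{61}{87} + 70 = \frac{732}{29} + 70 = \frac{2762}{29} \approx 95.241$)
$28467 - r = 28467 - \frac{2762}{29} = \frac{822781}{29}$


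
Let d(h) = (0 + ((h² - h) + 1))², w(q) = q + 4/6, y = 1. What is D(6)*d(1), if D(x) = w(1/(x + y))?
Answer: 17/21 ≈ 0.80952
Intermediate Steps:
w(q) = ⅔ + q (w(q) = q + 4*(⅙) = q + ⅔ = ⅔ + q)
D(x) = ⅔ + 1/(1 + x) (D(x) = ⅔ + 1/(x + 1) = ⅔ + 1/(1 + x))
d(h) = (1 + h² - h)² (d(h) = (0 + (1 + h² - h))² = (1 + h² - h)²)
D(6)*d(1) = ((5 + 2*6)/(3*(1 + 6)))*(1 + 1² - 1*1)² = ((⅓)*(5 + 12)/7)*(1 + 1 - 1)² = ((⅓)*(⅐)*17)*1² = (17/21)*1 = 17/21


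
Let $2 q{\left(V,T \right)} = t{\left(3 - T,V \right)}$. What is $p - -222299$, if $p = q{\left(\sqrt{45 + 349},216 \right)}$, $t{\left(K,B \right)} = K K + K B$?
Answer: $\frac{489967}{2} - \frac{213 \sqrt{394}}{2} \approx 2.4287 \cdot 10^{5}$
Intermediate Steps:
$t{\left(K,B \right)} = K^{2} + B K$
$q{\left(V,T \right)} = \frac{\left(3 - T\right) \left(3 + V - T\right)}{2}$ ($q{\left(V,T \right)} = \frac{\left(3 - T\right) \left(V - \left(-3 + T\right)\right)}{2} = \frac{\left(3 - T\right) \left(3 + V - T\right)}{2}$)
$p = \frac{45369}{2} - \frac{213 \sqrt{394}}{2}$ ($p = - \frac{\left(-3 + 216\right) \left(3 + \sqrt{45 + 349} - 216\right)}{2} = \left(- \frac{1}{2}\right) 213 \left(3 + \sqrt{394} - 216\right) = \left(- \frac{1}{2}\right) 213 \left(-213 + \sqrt{394}\right) = \frac{45369}{2} - \frac{213 \sqrt{394}}{2} \approx 20571.0$)
$p - -222299 = \left(\frac{45369}{2} - \frac{213 \sqrt{394}}{2}\right) - -222299 = \left(\frac{45369}{2} - \frac{213 \sqrt{394}}{2}\right) + 222299 = \frac{489967}{2} - \frac{213 \sqrt{394}}{2}$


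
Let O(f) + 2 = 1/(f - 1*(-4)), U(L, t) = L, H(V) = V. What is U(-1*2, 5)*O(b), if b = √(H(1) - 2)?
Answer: 60/17 + 2*I/17 ≈ 3.5294 + 0.11765*I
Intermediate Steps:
b = I (b = √(1 - 2) = √(-1) = I ≈ 1.0*I)
O(f) = -2 + 1/(4 + f) (O(f) = -2 + 1/(f - 1*(-4)) = -2 + 1/(f + 4) = -2 + 1/(4 + f))
U(-1*2, 5)*O(b) = (-1*2)*((-7 - 2*I)/(4 + I)) = -2*(4 - I)/17*(-7 - 2*I) = -2*(-7 - 2*I)*(4 - I)/17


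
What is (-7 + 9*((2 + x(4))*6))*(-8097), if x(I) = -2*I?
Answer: 2680107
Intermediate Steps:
(-7 + 9*((2 + x(4))*6))*(-8097) = (-7 + 9*((2 - 2*4)*6))*(-8097) = (-7 + 9*((2 - 8)*6))*(-8097) = (-7 + 9*(-6*6))*(-8097) = (-7 + 9*(-36))*(-8097) = (-7 - 324)*(-8097) = -331*(-8097) = 2680107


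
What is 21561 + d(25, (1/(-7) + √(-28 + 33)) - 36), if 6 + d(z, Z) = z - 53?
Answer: 21527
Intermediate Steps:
d(z, Z) = -59 + z (d(z, Z) = -6 + (z - 53) = -6 + (-53 + z) = -59 + z)
21561 + d(25, (1/(-7) + √(-28 + 33)) - 36) = 21561 + (-59 + 25) = 21561 - 34 = 21527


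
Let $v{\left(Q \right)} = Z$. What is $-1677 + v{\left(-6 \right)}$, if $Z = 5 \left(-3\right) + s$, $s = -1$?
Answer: $-1693$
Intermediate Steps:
$Z = -16$ ($Z = 5 \left(-3\right) - 1 = -15 - 1 = -16$)
$v{\left(Q \right)} = -16$
$-1677 + v{\left(-6 \right)} = -1677 - 16 = -1693$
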